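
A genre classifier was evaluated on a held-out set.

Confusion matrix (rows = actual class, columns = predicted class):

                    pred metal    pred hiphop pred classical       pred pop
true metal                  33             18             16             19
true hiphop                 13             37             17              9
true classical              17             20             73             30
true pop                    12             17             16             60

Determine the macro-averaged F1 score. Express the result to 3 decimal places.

0.486

Per-class F1 score (2·TP/(2·TP+FP+FN)):
  metal: TP=33, FP=13+17+12=42, FN=18+16+19=53 → 66/161 = 0.4099
  hiphop: TP=37, FP=18+20+17=55, FN=13+17+9=39 → 74/168 = 0.4405
  classical: TP=73, FP=16+17+16=49, FN=17+20+30=67 → 146/262 = 0.5573
  pop: TP=60, FP=19+9+30=58, FN=12+17+16=45 → 120/223 = 0.5381
Macro-F1 score = mean = (0.4099 + 0.4405 + 0.5573 + 0.5381) / 4 = 0.486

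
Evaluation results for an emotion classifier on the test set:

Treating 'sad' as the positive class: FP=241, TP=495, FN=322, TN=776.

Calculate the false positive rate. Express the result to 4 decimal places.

0.2370

FPR = FP/(FP+TN) = 241/(241+776) = 0.2370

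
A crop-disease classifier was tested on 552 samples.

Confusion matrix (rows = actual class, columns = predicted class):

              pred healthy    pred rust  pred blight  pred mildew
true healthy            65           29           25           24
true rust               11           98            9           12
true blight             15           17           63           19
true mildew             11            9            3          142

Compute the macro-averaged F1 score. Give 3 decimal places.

0.649

Per-class F1 score (2·TP/(2·TP+FP+FN)):
  healthy: TP=65, FP=11+15+11=37, FN=29+25+24=78 → 130/245 = 0.5306
  rust: TP=98, FP=29+17+9=55, FN=11+9+12=32 → 196/283 = 0.6926
  blight: TP=63, FP=25+9+3=37, FN=15+17+19=51 → 126/214 = 0.5888
  mildew: TP=142, FP=24+12+19=55, FN=11+9+3=23 → 284/362 = 0.7845
Macro-F1 score = mean = (0.5306 + 0.6926 + 0.5888 + 0.7845) / 4 = 0.649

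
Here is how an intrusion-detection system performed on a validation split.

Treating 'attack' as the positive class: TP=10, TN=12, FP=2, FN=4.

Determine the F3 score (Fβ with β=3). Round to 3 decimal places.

0.725

Fβ = (1+β²)·TP / ((1+β²)·TP + β²·FN + FP), with β²=9
= 10·10 / (10·10 + 9·4 + 2) = 0.725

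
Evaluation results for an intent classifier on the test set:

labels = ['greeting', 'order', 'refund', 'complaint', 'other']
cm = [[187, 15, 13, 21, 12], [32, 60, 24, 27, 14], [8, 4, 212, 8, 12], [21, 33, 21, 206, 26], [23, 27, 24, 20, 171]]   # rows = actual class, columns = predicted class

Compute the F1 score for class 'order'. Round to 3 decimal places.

F1 score = 2·TP/(2·TP+FP+FN).
order: TP=60, FP=15+4+33+27=79, FN=32+24+27+14=97 → 120/296 = 0.4054

0.405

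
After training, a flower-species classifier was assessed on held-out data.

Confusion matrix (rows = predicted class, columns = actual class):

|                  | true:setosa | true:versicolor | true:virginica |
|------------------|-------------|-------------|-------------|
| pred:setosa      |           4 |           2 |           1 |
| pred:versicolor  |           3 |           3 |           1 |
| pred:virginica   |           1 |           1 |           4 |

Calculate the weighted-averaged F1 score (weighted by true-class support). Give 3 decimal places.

Per-class F1 score (2·TP/(2·TP+FP+FN)):
  setosa: TP=4, FP=2+1=3, FN=3+1=4 → 8/15 = 0.5333
  versicolor: TP=3, FP=3+1=4, FN=2+1=3 → 6/13 = 0.4615
  virginica: TP=4, FP=1+1=2, FN=1+1=2 → 8/12 = 0.6667
Weighted-F1 score = Σ (supportᵢ/N)·F1 scoreᵢ with N=20: (8/20)·0.5333 + (6/20)·0.4615 + (6/20)·0.6667 = 0.552

0.552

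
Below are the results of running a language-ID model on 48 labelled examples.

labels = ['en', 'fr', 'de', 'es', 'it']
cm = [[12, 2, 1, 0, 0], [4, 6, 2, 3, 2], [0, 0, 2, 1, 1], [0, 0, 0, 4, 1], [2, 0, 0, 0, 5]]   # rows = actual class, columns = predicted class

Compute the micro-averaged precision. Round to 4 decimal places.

0.6042

Micro-averaging pools counts across classes: ΣTP=29, ΣFP=19, ΣFN=19.
Micro-precision = TP/(TP+FP) on pooled counts = 0.6042 (equals overall accuracy in single-label multiclass).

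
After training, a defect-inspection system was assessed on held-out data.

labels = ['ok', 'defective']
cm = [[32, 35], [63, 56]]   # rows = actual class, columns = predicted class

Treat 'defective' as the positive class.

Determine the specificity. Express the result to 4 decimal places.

0.4776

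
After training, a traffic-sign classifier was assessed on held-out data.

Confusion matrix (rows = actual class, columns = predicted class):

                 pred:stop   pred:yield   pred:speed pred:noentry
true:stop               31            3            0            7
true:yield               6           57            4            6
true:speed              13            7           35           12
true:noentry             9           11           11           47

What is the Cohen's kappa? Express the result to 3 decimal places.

0.539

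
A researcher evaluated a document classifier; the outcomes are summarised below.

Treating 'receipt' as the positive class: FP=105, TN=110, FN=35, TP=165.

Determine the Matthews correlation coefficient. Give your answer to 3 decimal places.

0.353

MCC = (TP·TN − FP·FN) / √((TP+FP)(TP+FN)(TN+FP)(TN+FN))
Numerator = 165·110 − 105·35 = 14475
Denominator = √(270·200·215·145) = √1683450000 = 41029.8672
MCC = 14475 / 41029.8672 = 0.353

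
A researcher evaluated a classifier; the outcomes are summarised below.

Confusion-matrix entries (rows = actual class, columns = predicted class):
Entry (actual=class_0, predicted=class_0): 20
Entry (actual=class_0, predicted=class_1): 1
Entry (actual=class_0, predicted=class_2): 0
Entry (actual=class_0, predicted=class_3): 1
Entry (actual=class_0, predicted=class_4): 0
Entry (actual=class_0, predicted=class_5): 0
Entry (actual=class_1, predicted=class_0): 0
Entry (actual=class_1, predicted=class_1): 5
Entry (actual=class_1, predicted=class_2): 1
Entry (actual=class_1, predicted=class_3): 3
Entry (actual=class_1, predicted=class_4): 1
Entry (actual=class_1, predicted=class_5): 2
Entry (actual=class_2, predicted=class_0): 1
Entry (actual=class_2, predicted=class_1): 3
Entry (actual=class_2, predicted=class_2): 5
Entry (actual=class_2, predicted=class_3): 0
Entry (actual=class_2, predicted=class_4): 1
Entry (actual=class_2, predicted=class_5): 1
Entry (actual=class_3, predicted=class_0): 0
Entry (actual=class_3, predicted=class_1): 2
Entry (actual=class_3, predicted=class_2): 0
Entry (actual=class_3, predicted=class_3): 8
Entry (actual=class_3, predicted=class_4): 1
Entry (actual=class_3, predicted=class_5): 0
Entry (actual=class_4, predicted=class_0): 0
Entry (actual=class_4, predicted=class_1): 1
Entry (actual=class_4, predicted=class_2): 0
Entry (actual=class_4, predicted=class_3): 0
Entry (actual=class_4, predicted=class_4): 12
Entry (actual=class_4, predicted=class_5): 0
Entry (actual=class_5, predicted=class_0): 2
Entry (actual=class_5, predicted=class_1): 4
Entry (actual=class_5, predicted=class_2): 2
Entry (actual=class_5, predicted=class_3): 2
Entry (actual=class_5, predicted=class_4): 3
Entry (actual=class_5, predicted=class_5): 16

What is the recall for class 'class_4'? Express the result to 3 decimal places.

0.923

One-vs-rest for 'class_4': TP = diagonal; FP = other classes predicted 'class_4'; FN = 'class_4' predicted as other.
recall = TP/(TP+FN).
class_4: TP=12, FN=0+1+0+0+0=1 → 12/13 = 0.9231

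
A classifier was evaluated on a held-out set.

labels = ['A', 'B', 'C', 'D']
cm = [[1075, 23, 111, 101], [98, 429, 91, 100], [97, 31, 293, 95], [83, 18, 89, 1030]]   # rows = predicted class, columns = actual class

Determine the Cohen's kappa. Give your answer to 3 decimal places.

Observed agreement pₒ = trace/N = 2827/3764 = 0.7511
Expected agreement pₑ = Σ (rowᵢ·colᵢ)/N² = (1353·1310 + 501·718 + 584·516 + 1326·1220)/3764² = 0.2859
κ = (pₒ − pₑ)/(1 − pₑ) = (0.7511 − 0.2859)/(1 − 0.2859) = 0.651

0.651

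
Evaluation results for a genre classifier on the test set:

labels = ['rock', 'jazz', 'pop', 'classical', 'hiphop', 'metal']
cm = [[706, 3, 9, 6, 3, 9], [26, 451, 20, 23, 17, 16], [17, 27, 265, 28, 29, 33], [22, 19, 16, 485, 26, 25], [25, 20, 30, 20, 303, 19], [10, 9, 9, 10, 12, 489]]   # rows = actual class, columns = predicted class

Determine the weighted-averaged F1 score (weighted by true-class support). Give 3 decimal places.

Per-class F1 score (2·TP/(2·TP+FP+FN)):
  rock: TP=706, FP=26+17+22+25+10=100, FN=3+9+6+3+9=30 → 1412/1542 = 0.9157
  jazz: TP=451, FP=3+27+19+20+9=78, FN=26+20+23+17+16=102 → 902/1082 = 0.8336
  pop: TP=265, FP=9+20+16+30+9=84, FN=17+27+28+29+33=134 → 530/748 = 0.7086
  classical: TP=485, FP=6+23+28+20+10=87, FN=22+19+16+26+25=108 → 970/1165 = 0.8326
  hiphop: TP=303, FP=3+17+29+26+12=87, FN=25+20+30+20+19=114 → 606/807 = 0.7509
  metal: TP=489, FP=9+16+33+25+19=102, FN=10+9+9+10+12=50 → 978/1130 = 0.8655
Weighted-F1 score = Σ (supportᵢ/N)·F1 scoreᵢ with N=3237: (736/3237)·0.9157 + (553/3237)·0.8336 + (399/3237)·0.7086 + (593/3237)·0.8326 + (417/3237)·0.7509 + (539/3237)·0.8655 = 0.831

0.831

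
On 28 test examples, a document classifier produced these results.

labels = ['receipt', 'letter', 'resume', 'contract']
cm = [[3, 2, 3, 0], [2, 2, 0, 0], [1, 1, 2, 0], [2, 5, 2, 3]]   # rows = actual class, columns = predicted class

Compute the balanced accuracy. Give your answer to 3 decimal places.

0.406

Balanced accuracy = mean of per-class recall.
  receipt: recall = 3/8 = 0.3750
  letter: recall = 2/4 = 0.5000
  resume: recall = 2/4 = 0.5000
  contract: recall = 3/12 = 0.2500
Mean = (0.3750 + 0.5000 + 0.5000 + 0.2500) / 4 = 0.406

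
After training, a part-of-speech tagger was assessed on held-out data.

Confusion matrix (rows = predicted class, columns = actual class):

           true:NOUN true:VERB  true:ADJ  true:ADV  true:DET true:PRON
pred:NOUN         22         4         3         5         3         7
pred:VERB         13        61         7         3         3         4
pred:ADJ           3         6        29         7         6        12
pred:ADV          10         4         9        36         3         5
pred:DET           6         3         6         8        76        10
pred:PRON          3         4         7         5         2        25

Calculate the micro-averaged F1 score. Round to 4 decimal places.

0.5929

Micro-averaging pools counts across classes: ΣTP=249, ΣFP=171, ΣFN=171.
Micro-F1 score = 2·TP/(2·TP+FP+FN) on pooled counts = 0.5929 (equals overall accuracy in single-label multiclass).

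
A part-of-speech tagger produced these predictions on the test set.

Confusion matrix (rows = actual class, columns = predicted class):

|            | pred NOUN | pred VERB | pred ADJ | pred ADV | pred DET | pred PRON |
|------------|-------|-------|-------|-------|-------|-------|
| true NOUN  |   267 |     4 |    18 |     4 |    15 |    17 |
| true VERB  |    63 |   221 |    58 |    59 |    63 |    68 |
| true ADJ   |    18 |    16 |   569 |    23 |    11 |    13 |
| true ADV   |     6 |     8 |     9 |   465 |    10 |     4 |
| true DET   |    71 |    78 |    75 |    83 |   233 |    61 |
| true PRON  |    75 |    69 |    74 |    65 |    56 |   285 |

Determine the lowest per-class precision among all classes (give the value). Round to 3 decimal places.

Per-class precision (TP/(TP+FP)):
  NOUN: TP=267, FP=63+18+6+71+75=233 → 267/500 = 0.5340
  VERB: TP=221, FP=4+16+8+78+69=175 → 221/396 = 0.5581
  ADJ: TP=569, FP=18+58+9+75+74=234 → 569/803 = 0.7086
  ADV: TP=465, FP=4+59+23+83+65=234 → 465/699 = 0.6652
  DET: TP=233, FP=15+63+11+10+56=155 → 233/388 = 0.6005
  PRON: TP=285, FP=17+68+13+4+61=163 → 285/448 = 0.6362
Lowest is class 'NOUN' with precision = 0.534.

0.534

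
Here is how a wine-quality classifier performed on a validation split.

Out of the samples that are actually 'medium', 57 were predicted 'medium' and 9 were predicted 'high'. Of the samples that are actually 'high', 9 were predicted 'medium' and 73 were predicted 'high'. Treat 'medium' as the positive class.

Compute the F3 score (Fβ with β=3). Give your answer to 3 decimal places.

Fβ = (1+β²)·TP / ((1+β²)·TP + β²·FN + FP), with β²=9
= 10·57 / (10·57 + 9·9 + 9) = 0.864

0.864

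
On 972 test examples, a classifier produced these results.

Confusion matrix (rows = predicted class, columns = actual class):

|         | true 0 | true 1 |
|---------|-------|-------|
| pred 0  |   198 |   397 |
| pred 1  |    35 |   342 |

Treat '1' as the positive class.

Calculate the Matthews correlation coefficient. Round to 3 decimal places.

0.274

MCC = (TP·TN − FP·FN) / √((TP+FP)(TP+FN)(TN+FP)(TN+FN))
Numerator = 342·198 − 35·397 = 53821
Denominator = √(377·739·233·595) = √38624126905 = 196530.2188
MCC = 53821 / 196530.2188 = 0.274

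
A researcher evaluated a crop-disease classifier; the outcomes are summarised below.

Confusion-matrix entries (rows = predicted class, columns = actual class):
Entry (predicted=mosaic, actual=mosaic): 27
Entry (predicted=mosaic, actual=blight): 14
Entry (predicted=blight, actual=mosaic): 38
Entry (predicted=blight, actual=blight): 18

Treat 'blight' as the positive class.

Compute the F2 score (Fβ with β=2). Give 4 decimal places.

0.4891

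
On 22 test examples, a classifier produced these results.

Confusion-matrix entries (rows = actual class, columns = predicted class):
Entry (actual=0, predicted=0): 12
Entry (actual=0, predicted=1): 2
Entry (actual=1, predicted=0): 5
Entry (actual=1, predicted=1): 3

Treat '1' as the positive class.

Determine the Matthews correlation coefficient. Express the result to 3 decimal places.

0.266

MCC = (TP·TN − FP·FN) / √((TP+FP)(TP+FN)(TN+FP)(TN+FN))
Numerator = 3·12 − 2·5 = 26
Denominator = √(5·8·14·17) = √9520 = 97.5705
MCC = 26 / 97.5705 = 0.266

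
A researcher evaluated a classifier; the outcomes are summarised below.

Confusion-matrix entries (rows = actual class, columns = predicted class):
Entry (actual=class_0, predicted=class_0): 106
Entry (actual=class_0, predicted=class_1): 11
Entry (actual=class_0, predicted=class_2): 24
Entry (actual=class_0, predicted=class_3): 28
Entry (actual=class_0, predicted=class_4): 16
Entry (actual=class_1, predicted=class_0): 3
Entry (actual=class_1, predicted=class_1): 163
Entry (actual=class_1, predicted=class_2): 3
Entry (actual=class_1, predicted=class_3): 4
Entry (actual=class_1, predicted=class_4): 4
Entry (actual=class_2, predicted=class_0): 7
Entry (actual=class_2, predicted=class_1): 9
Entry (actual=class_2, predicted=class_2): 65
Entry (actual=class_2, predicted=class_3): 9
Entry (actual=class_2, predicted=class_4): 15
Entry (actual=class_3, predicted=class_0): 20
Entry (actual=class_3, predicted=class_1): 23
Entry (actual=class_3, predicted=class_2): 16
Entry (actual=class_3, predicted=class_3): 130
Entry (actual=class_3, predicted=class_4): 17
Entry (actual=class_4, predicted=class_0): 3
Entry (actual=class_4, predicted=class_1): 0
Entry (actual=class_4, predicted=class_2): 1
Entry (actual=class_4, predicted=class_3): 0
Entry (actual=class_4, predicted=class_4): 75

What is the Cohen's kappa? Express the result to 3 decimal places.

Observed agreement pₒ = trace/N = 539/752 = 0.7168
Expected agreement pₑ = Σ (rowᵢ·colᵢ)/N² = (185·139 + 177·206 + 105·109 + 206·171 + 79·127)/752² = 0.2102
κ = (pₒ − pₑ)/(1 − pₑ) = (0.7168 − 0.2102)/(1 − 0.2102) = 0.641

0.641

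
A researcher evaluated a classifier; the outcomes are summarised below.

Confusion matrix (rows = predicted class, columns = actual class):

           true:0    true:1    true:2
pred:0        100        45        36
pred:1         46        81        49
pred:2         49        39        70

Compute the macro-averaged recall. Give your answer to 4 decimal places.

0.4851

Per-class recall (TP/(TP+FN)):
  0: TP=100, FN=46+49=95 → 100/195 = 0.51282
  1: TP=81, FN=45+39=84 → 81/165 = 0.49091
  2: TP=70, FN=36+49=85 → 70/155 = 0.45161
Macro-recall = mean = (0.51282 + 0.49091 + 0.45161) / 3 = 0.4851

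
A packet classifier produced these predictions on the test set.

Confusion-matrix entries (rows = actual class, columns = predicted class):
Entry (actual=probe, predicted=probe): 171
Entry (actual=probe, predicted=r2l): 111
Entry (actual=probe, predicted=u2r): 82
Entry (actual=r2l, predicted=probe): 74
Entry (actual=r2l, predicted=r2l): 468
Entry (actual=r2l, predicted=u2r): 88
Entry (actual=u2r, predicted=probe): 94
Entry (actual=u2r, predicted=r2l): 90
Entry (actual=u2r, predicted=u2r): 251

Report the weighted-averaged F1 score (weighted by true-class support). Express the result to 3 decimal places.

0.620

Per-class F1 score (2·TP/(2·TP+FP+FN)):
  probe: TP=171, FP=74+94=168, FN=111+82=193 → 342/703 = 0.4865
  r2l: TP=468, FP=111+90=201, FN=74+88=162 → 936/1299 = 0.7206
  u2r: TP=251, FP=82+88=170, FN=94+90=184 → 502/856 = 0.5864
Weighted-F1 score = Σ (supportᵢ/N)·F1 scoreᵢ with N=1429: (364/1429)·0.4865 + (630/1429)·0.7206 + (435/1429)·0.5864 = 0.620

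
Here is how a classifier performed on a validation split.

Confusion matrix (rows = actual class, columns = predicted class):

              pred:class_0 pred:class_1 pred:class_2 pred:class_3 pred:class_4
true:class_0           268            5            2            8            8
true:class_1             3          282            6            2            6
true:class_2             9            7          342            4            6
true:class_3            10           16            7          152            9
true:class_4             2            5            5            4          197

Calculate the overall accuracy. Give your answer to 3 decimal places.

Accuracy = trace / total = (268+282+342+152+197=1241) / 1365 = 1241/1365 = 0.909

0.909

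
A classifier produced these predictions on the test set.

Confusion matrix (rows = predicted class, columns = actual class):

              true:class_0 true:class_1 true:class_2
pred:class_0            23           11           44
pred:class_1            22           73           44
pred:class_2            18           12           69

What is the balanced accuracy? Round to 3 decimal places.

0.522

Balanced accuracy = mean of per-class recall.
  class_0: recall = 23/63 = 0.3651
  class_1: recall = 73/96 = 0.7604
  class_2: recall = 69/157 = 0.4395
Mean = (0.3651 + 0.7604 + 0.4395) / 3 = 0.522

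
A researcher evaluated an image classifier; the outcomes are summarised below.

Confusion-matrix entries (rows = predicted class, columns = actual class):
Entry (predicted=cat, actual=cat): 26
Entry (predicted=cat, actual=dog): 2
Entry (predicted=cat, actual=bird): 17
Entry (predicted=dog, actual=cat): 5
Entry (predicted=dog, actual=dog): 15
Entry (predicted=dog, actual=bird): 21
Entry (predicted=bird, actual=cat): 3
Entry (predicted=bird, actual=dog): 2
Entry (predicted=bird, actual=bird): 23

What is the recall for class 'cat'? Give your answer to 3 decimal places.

One-vs-rest for 'cat': TP = diagonal; FP = other classes predicted 'cat'; FN = 'cat' predicted as other.
recall = TP/(TP+FN).
cat: TP=26, FN=5+3=8 → 26/34 = 0.7647

0.765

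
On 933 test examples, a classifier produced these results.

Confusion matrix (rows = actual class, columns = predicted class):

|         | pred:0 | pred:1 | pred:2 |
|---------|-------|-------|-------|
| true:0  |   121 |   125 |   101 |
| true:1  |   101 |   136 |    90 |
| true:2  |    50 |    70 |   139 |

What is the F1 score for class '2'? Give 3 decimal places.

One-vs-rest for '2': TP = diagonal; FP = other classes predicted '2'; FN = '2' predicted as other.
F1 score = 2·TP/(2·TP+FP+FN).
2: TP=139, FP=101+90=191, FN=50+70=120 → 278/589 = 0.4720

0.472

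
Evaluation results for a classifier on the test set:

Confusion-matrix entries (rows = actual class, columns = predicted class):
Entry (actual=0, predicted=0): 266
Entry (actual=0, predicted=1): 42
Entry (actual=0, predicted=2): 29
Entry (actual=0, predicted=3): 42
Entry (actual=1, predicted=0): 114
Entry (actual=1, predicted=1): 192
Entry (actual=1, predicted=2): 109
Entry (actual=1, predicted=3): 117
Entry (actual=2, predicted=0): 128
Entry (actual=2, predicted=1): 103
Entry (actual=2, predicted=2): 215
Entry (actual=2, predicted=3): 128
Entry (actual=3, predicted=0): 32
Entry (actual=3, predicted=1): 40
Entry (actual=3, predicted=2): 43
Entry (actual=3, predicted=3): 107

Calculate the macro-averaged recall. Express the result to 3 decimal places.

Per-class recall (TP/(TP+FN)):
  0: TP=266, FN=42+29+42=113 → 266/379 = 0.7018
  1: TP=192, FN=114+109+117=340 → 192/532 = 0.3609
  2: TP=215, FN=128+103+128=359 → 215/574 = 0.3746
  3: TP=107, FN=32+40+43=115 → 107/222 = 0.4820
Macro-recall = mean = (0.7018 + 0.3609 + 0.3746 + 0.4820) / 4 = 0.480

0.480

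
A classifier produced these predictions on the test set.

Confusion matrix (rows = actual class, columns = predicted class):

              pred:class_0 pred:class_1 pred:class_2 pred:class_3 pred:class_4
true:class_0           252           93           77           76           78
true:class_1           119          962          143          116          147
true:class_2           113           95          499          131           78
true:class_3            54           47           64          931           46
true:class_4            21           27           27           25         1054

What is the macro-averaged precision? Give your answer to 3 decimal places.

Per-class precision (TP/(TP+FP)):
  class_0: TP=252, FP=119+113+54+21=307 → 252/559 = 0.4508
  class_1: TP=962, FP=93+95+47+27=262 → 962/1224 = 0.7859
  class_2: TP=499, FP=77+143+64+27=311 → 499/810 = 0.6160
  class_3: TP=931, FP=76+116+131+25=348 → 931/1279 = 0.7279
  class_4: TP=1054, FP=78+147+78+46=349 → 1054/1403 = 0.7512
Macro-precision = mean = (0.4508 + 0.7859 + 0.6160 + 0.7279 + 0.7512) / 5 = 0.666

0.666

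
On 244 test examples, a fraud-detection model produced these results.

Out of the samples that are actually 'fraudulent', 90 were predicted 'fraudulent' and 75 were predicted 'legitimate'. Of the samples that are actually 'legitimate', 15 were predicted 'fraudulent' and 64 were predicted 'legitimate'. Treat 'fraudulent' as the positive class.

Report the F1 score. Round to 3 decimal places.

0.667

Precision = TP/(TP+FP) = 90/105 = 0.8571
Recall = TP/(TP+FN) = 90/165 = 0.5455
F1 = 2·TP/(2·TP+FP+FN) = 180/270 = 0.667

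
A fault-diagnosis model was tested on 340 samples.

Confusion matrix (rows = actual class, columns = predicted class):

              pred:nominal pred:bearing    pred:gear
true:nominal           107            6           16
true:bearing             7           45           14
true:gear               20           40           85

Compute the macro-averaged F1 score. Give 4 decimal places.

0.6803

Per-class F1 score (2·TP/(2·TP+FP+FN)):
  nominal: TP=107, FP=7+20=27, FN=6+16=22 → 214/263 = 0.81369
  bearing: TP=45, FP=6+40=46, FN=7+14=21 → 90/157 = 0.57325
  gear: TP=85, FP=16+14=30, FN=20+40=60 → 170/260 = 0.65385
Macro-F1 score = mean = (0.81369 + 0.57325 + 0.65385) / 3 = 0.6803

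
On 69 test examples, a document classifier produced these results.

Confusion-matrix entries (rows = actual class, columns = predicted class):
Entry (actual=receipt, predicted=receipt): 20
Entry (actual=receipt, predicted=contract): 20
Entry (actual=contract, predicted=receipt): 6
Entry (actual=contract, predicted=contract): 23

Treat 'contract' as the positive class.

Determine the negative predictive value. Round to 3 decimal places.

NPV = TN/(TN+FN) = 20/(20+6) = 0.769

0.769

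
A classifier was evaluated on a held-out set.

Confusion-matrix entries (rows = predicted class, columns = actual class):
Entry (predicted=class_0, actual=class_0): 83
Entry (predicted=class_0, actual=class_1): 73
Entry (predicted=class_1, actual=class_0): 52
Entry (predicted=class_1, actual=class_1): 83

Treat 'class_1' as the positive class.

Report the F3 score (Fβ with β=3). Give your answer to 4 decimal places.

Fβ = (1+β²)·TP / ((1+β²)·TP + β²·FN + FP), with β²=9
= 10·83 / (10·83 + 9·73 + 52) = 0.5393

0.5393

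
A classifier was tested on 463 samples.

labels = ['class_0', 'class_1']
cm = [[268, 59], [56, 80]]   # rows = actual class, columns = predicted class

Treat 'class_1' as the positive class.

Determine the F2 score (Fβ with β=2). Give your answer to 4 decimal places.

Fβ = (1+β²)·TP / ((1+β²)·TP + β²·FN + FP), with β²=4
= 5·80 / (5·80 + 4·56 + 59) = 0.5857

0.5857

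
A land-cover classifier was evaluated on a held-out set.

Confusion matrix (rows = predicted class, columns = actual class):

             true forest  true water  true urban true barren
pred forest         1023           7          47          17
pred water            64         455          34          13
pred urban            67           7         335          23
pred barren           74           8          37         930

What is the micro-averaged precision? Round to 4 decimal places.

0.8733

Micro-averaging pools counts across classes: ΣTP=2743, ΣFP=398, ΣFN=398.
Micro-precision = TP/(TP+FP) on pooled counts = 0.8733 (equals overall accuracy in single-label multiclass).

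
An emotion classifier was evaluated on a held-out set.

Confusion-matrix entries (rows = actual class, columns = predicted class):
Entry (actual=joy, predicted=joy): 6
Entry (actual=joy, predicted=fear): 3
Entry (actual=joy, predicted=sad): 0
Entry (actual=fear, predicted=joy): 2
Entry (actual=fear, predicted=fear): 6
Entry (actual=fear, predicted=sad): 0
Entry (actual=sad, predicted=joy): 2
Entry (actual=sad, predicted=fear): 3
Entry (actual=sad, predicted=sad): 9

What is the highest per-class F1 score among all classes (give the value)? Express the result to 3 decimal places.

0.783

Per-class F1 score (2·TP/(2·TP+FP+FN)):
  joy: TP=6, FP=2+2=4, FN=3+0=3 → 12/19 = 0.6316
  fear: TP=6, FP=3+3=6, FN=2+0=2 → 12/20 = 0.6000
  sad: TP=9, FP=0+0=0, FN=2+3=5 → 18/23 = 0.7826
Highest is class 'sad' with F1 score = 0.783.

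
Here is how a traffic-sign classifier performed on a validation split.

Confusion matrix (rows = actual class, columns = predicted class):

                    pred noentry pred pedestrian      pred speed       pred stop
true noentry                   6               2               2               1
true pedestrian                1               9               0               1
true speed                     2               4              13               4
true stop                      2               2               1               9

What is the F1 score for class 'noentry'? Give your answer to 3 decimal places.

0.545

Take TP from the diagonal, FP from the rest of the 'noentry' prediction marginal, FN from the rest of the 'noentry' actual marginal.
F1 score = 2·TP/(2·TP+FP+FN).
noentry: TP=6, FP=1+2+2=5, FN=2+2+1=5 → 12/22 = 0.5455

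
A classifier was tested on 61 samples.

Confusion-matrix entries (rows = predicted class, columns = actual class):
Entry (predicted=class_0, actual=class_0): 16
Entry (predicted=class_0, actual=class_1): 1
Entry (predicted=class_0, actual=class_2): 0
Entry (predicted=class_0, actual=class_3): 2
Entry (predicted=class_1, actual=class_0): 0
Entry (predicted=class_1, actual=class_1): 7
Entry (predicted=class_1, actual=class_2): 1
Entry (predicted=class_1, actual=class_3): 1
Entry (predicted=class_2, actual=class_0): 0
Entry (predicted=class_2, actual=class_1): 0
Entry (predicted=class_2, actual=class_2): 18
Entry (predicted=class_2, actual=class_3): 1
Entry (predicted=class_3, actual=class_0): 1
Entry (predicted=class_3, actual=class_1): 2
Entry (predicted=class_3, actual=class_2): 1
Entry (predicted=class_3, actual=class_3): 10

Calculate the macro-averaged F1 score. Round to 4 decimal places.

Per-class F1 score (2·TP/(2·TP+FP+FN)):
  class_0: TP=16, FP=1+0+2=3, FN=0+0+1=1 → 32/36 = 0.88889
  class_1: TP=7, FP=0+1+1=2, FN=1+0+2=3 → 14/19 = 0.73684
  class_2: TP=18, FP=0+0+1=1, FN=0+1+1=2 → 36/39 = 0.92308
  class_3: TP=10, FP=1+2+1=4, FN=2+1+1=4 → 20/28 = 0.71429
Macro-F1 score = mean = (0.88889 + 0.73684 + 0.92308 + 0.71429) / 4 = 0.8158

0.8158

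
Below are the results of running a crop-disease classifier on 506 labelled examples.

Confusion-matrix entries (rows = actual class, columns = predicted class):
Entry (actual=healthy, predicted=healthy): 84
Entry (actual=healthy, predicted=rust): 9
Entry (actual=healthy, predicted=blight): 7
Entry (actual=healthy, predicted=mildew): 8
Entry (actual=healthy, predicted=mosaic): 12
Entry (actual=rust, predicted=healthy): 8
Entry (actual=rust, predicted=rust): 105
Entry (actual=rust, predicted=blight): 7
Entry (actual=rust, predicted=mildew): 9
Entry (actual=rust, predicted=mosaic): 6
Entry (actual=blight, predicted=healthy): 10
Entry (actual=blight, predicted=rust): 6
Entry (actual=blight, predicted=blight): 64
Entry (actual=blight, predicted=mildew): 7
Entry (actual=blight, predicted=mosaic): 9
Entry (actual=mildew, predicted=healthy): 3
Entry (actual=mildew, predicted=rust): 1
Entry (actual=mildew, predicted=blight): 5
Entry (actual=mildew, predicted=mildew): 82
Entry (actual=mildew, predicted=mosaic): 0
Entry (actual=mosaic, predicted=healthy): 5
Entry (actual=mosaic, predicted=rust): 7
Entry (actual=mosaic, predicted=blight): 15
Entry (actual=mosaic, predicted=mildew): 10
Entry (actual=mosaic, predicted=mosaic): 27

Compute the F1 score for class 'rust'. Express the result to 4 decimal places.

0.7985

Treat 'rust' as positive and all other classes as negative.
F1 score = 2·TP/(2·TP+FP+FN).
rust: TP=105, FP=9+6+1+7=23, FN=8+7+9+6=30 → 210/263 = 0.79848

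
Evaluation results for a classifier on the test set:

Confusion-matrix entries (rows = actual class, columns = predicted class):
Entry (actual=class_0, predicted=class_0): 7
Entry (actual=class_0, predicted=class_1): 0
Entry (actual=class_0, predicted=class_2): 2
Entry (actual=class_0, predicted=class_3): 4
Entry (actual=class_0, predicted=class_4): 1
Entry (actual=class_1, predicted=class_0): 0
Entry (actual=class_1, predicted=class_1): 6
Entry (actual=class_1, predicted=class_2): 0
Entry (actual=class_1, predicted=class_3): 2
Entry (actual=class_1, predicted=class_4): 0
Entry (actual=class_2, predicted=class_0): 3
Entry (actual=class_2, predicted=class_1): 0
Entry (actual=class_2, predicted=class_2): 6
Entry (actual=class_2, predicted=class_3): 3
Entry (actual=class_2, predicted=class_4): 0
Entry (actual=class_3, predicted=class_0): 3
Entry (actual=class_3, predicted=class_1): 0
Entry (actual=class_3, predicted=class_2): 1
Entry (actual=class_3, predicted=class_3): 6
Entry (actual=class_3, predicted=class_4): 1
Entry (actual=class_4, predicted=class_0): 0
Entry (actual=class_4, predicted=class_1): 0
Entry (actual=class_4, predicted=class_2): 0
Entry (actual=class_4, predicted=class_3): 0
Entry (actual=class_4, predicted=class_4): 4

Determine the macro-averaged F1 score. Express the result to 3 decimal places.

Per-class F1 score (2·TP/(2·TP+FP+FN)):
  class_0: TP=7, FP=0+3+3+0=6, FN=0+2+4+1=7 → 14/27 = 0.5185
  class_1: TP=6, FP=0+0+0+0=0, FN=0+0+2+0=2 → 12/14 = 0.8571
  class_2: TP=6, FP=2+0+1+0=3, FN=3+0+3+0=6 → 12/21 = 0.5714
  class_3: TP=6, FP=4+2+3+0=9, FN=3+0+1+1=5 → 12/26 = 0.4615
  class_4: TP=4, FP=1+0+0+1=2, FN=0+0+0+0=0 → 8/10 = 0.8000
Macro-F1 score = mean = (0.5185 + 0.8571 + 0.5714 + 0.4615 + 0.8000) / 5 = 0.642

0.642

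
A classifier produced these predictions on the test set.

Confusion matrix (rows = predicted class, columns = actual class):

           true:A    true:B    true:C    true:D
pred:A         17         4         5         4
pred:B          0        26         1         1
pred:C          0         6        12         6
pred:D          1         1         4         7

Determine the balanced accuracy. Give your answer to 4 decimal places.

Balanced accuracy = mean of per-class recall.
  A: recall = 17/18 = 0.94444
  B: recall = 26/37 = 0.70270
  C: recall = 12/22 = 0.54545
  D: recall = 7/18 = 0.38889
Mean = (0.94444 + 0.70270 + 0.54545 + 0.38889) / 4 = 0.6454

0.6454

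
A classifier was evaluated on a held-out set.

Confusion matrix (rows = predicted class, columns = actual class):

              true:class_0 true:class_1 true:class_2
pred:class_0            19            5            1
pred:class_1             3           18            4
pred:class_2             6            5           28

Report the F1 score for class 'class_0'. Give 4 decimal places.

0.7170

F1 score = 2·TP/(2·TP+FP+FN).
class_0: TP=19, FP=5+1=6, FN=3+6=9 → 38/53 = 0.71698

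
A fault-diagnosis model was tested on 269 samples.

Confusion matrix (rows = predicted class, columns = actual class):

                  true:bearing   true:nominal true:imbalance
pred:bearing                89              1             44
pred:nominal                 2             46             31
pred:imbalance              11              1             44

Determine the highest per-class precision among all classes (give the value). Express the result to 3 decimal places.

0.786

Per-class precision (TP/(TP+FP)):
  bearing: TP=89, FP=1+44=45 → 89/134 = 0.6642
  nominal: TP=46, FP=2+31=33 → 46/79 = 0.5823
  imbalance: TP=44, FP=11+1=12 → 44/56 = 0.7857
Highest is class 'imbalance' with precision = 0.786.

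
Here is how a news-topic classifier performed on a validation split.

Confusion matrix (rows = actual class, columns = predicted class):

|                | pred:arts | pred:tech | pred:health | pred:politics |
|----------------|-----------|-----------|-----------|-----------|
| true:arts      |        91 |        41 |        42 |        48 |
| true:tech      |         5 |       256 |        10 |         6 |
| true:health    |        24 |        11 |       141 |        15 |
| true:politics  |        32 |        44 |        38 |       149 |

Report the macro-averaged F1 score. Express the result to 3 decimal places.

0.647

Per-class F1 score (2·TP/(2·TP+FP+FN)):
  arts: TP=91, FP=5+24+32=61, FN=41+42+48=131 → 182/374 = 0.4866
  tech: TP=256, FP=41+11+44=96, FN=5+10+6=21 → 512/629 = 0.8140
  health: TP=141, FP=42+10+38=90, FN=24+11+15=50 → 282/422 = 0.6682
  politics: TP=149, FP=48+6+15=69, FN=32+44+38=114 → 298/481 = 0.6195
Macro-F1 score = mean = (0.4866 + 0.8140 + 0.6682 + 0.6195) / 4 = 0.647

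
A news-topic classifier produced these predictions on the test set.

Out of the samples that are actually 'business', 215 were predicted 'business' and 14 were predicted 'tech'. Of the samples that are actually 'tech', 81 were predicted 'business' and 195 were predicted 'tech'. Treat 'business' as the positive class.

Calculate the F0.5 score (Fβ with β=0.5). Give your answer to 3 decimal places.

Fβ = (1+β²)·TP / ((1+β²)·TP + β²·FN + FP), with β²=1/4
= 1.25·215 / (1.25·215 + 0.25·14 + 81) = 0.761

0.761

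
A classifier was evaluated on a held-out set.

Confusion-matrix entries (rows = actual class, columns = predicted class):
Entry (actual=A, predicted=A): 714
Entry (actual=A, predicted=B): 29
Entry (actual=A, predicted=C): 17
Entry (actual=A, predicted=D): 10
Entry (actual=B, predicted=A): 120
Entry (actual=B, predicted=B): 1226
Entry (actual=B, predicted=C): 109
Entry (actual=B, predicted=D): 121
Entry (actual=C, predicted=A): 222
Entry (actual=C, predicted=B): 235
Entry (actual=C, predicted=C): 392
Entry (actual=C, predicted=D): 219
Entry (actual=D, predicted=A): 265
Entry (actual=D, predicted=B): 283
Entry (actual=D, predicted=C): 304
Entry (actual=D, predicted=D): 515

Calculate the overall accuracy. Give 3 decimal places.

Accuracy = trace / total = (714+1226+392+515=2847) / 4781 = 2847/4781 = 0.595

0.595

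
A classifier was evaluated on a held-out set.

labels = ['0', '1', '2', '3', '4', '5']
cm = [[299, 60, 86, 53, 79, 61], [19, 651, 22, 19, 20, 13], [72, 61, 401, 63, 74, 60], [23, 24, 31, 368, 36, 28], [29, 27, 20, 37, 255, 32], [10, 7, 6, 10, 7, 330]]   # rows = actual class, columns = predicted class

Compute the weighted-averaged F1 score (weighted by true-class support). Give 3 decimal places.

Per-class F1 score (2·TP/(2·TP+FP+FN)):
  0: TP=299, FP=19+72+23+29+10=153, FN=60+86+53+79+61=339 → 598/1090 = 0.5486
  1: TP=651, FP=60+61+24+27+7=179, FN=19+22+19+20+13=93 → 1302/1574 = 0.8272
  2: TP=401, FP=86+22+31+20+6=165, FN=72+61+63+74+60=330 → 802/1297 = 0.6184
  3: TP=368, FP=53+19+63+37+10=182, FN=23+24+31+36+28=142 → 736/1060 = 0.6943
  4: TP=255, FP=79+20+74+36+7=216, FN=29+27+20+37+32=145 → 510/871 = 0.5855
  5: TP=330, FP=61+13+60+28+32=194, FN=10+7+6+10+7=40 → 660/894 = 0.7383
Weighted-F1 score = Σ (supportᵢ/N)·F1 scoreᵢ with N=3393: (638/3393)·0.5486 + (744/3393)·0.8272 + (731/3393)·0.6184 + (510/3393)·0.6943 + (400/3393)·0.5855 + (370/3393)·0.7383 = 0.672

0.672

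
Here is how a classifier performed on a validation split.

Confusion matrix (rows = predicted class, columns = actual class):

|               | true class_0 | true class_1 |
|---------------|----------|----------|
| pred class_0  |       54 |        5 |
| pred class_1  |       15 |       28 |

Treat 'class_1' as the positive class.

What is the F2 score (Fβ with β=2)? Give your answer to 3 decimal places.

Fβ = (1+β²)·TP / ((1+β²)·TP + β²·FN + FP), with β²=4
= 5·28 / (5·28 + 4·5 + 15) = 0.800

0.800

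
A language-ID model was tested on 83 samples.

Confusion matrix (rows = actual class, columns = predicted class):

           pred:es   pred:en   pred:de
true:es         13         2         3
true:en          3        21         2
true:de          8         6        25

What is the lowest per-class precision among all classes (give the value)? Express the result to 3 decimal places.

Per-class precision (TP/(TP+FP)):
  es: TP=13, FP=3+8=11 → 13/24 = 0.5417
  en: TP=21, FP=2+6=8 → 21/29 = 0.7241
  de: TP=25, FP=3+2=5 → 25/30 = 0.8333
Lowest is class 'es' with precision = 0.542.

0.542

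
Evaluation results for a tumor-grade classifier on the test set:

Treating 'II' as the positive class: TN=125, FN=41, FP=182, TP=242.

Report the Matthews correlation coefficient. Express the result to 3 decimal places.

0.291

MCC = (TP·TN − FP·FN) / √((TP+FP)(TP+FN)(TN+FP)(TN+FN))
Numerator = 242·125 − 182·41 = 22788
Denominator = √(424·283·307·166) = √6115032304 = 78198.6720
MCC = 22788 / 78198.6720 = 0.291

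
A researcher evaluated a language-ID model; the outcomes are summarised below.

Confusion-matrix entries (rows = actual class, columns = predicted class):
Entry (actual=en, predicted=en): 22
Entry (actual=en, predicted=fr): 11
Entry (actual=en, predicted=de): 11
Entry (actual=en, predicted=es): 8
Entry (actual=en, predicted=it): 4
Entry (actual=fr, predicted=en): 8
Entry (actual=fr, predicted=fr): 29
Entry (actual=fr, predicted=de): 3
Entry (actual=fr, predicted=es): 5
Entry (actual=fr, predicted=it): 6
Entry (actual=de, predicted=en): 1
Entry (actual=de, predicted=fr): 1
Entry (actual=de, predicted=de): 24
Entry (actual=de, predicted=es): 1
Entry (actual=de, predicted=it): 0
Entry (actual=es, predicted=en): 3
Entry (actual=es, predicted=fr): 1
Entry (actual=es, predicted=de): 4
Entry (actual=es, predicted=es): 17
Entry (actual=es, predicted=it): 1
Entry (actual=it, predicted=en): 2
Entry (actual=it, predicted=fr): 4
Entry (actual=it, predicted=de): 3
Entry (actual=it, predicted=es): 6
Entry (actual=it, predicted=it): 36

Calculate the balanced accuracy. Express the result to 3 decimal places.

Balanced accuracy = mean of per-class recall.
  en: recall = 22/56 = 0.3929
  fr: recall = 29/51 = 0.5686
  de: recall = 24/27 = 0.8889
  es: recall = 17/26 = 0.6538
  it: recall = 36/51 = 0.7059
Mean = (0.3929 + 0.5686 + 0.8889 + 0.6538 + 0.7059) / 5 = 0.642

0.642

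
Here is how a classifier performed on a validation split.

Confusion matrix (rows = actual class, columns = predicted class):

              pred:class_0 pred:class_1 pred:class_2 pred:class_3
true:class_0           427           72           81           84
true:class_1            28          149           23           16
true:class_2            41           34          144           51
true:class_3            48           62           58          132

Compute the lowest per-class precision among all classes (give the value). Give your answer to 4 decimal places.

Per-class precision (TP/(TP+FP)):
  class_0: TP=427, FP=28+41+48=117 → 427/544 = 0.78493
  class_1: TP=149, FP=72+34+62=168 → 149/317 = 0.47003
  class_2: TP=144, FP=81+23+58=162 → 144/306 = 0.47059
  class_3: TP=132, FP=84+16+51=151 → 132/283 = 0.46643
Lowest is class 'class_3' with precision = 0.4664.

0.4664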